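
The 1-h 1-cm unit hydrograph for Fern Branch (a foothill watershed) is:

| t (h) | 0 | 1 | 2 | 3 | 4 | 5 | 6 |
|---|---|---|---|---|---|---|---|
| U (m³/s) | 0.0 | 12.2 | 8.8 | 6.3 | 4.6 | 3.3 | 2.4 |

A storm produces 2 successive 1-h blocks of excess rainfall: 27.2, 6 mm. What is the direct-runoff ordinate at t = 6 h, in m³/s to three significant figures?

Q ≈ 8.51 m³/s

By discrete convolution, Q_j = Σ (P_i / 10 mm) · U_{j−i}.
At t = 6 h (j=6): Q = (27.2/10)·2.4 + (6/10)·3.3 = 8.51 m³/s.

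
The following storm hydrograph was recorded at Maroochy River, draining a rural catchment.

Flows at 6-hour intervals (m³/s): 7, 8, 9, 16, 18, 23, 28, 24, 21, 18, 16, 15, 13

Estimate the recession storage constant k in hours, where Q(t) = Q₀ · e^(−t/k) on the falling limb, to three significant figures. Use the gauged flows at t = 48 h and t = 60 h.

k ≈ 44.1 h

On the falling limb, Q drops from 21 to 16 m³/s between t = 48 h and t = 60 h (Δt = 12 h).
k = −Δt / ln(Q₂/Q₁) = −12 / ln(16/21) = 44.1 h.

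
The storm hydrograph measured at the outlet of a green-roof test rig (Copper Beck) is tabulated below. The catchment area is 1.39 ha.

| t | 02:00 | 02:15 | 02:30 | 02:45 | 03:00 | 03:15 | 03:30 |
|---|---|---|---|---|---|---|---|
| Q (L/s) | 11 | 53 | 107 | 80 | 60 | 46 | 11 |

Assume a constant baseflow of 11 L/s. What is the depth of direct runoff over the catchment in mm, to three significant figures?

d ≈ 18.8 mm

Direct runoff: 0.0, 42.0, 96.0, 69.0, 49.0, 35.0, 0.0 L/s; ΣQ_DR = 291.0 L/s.
V = ΣQ_DR · Δt = 291.0 × 900 s = 2.619 × 10^5 L.
Over A = 1.39 ha, depth = V / A = 18.8 mm.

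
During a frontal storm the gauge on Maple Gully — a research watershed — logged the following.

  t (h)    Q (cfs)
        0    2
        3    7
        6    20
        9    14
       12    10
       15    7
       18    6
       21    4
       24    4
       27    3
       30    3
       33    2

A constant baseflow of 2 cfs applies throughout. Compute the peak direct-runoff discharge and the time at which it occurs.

Q_p = 18.0 cfs at t = 6 h

Subtracting baseflow gives direct-runoff ordinates: 0.0, 5.0, 18.0, 12.0, 8.0, 5.0, 4.0, 2.0, 2.0, 1.0, 1.0, 0.0 cfs.
The maximum is 18.0 cfs, occurring at the reading for t = 6 h.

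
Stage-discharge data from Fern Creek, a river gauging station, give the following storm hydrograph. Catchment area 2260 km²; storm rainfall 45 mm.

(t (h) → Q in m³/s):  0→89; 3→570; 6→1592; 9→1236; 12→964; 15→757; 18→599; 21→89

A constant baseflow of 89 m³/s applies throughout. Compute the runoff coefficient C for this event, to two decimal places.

C ≈ 0.55

ΣQ_DR = 5184 m³/s; V = ΣQ_DR·Δt = 5.599 × 10^7 m³.
Runoff depth d = V / A = 24.77 mm.
C = d / P = 24.77 / 45 = 0.55.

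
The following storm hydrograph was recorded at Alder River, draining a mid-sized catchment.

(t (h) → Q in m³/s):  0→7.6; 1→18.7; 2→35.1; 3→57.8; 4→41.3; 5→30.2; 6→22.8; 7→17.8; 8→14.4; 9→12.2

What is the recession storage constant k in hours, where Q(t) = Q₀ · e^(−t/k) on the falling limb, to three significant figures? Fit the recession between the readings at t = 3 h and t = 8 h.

k ≈ 3.60 h

On the falling limb, Q drops from 57.8 to 14.4 m³/s between t = 3 h and t = 8 h (Δt = 5 h).
k = −Δt / ln(Q₂/Q₁) = −5 / ln(14.4/57.8) = 3.60 h.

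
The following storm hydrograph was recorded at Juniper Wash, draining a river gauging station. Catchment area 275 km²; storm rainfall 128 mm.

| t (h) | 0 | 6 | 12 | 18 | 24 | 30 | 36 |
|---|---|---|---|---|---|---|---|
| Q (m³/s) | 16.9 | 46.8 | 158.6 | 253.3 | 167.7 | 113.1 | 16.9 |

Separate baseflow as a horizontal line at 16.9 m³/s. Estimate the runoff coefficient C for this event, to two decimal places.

ΣQ_DR = 655.0 m³/s; V = ΣQ_DR·Δt = 1.415 × 10^7 m³.
Runoff depth d = V / A = 51.45 mm.
C = d / P = 51.45 / 128 = 0.40.

C ≈ 0.40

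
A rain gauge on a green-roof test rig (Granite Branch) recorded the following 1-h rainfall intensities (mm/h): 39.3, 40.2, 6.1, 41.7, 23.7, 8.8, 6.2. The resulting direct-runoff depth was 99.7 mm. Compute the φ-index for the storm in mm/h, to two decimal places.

Only the 4 blocks with intensity above φ contribute runoff: 39.3, 40.2, 41.7, 23.7 mm/h.
Σ(I−φ)·Δt = d  ⇒  (39.3+40.2+41.7+23.7 − 4φ)·1 = 99.7
φ = (144.9 − 99.7/1) / 4 = 11.30 mm/h.

φ ≈ 11.30 mm/h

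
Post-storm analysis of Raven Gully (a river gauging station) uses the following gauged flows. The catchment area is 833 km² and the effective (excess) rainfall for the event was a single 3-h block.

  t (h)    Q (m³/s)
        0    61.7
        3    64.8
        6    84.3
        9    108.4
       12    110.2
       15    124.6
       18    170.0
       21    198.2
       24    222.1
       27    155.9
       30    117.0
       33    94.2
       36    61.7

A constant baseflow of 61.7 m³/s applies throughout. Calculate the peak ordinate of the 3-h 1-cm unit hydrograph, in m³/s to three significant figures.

Direct runoff: 0.0, 3.1, 22.6, 46.7, 48.5, 62.9, 108.3, 136.5, 160.4, 94.2, 55.3, 32.5, 0.0 m³/s; ΣQ_DR = 771.0 m³/s, peak = 160.4 m³/s.
Runoff depth d = ΣQ_DR·Δt / A = 771.0 × 10800 / (833 km²) = 9.996 mm.
The 1-cm UH is the DRH scaled by (10 mm)/d, so U_p = 160.4 × 10/9.996 = 160 m³/s.

U_p ≈ 160 m³/s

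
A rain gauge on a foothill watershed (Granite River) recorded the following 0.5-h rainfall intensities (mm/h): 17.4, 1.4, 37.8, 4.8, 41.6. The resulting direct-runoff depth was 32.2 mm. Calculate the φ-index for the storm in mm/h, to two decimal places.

φ ≈ 10.80 mm/h

Only the 3 blocks with intensity above φ contribute runoff: 17.4, 37.8, 41.6 mm/h.
Σ(I−φ)·Δt = d  ⇒  (17.4+37.8+41.6 − 3φ)·0.5 = 32.2
φ = (96.80 − 32.2/0.5) / 3 = 10.80 mm/h.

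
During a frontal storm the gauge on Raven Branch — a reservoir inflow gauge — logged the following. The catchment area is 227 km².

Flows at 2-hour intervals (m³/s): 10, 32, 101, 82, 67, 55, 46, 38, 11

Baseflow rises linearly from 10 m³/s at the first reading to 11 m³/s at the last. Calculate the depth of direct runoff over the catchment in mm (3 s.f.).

Direct runoff: 0.00, 21.88, 90.75, 71.62, 56.50, 44.38, 35.25, 27.12, 0.00 m³/s; ΣQ_DR = 347.5 m³/s.
V = ΣQ_DR · Δt = 347.5 × 7200 s = 2.502 × 10^6 m³.
Over A = 227 km², depth = V / A = 11.0 mm.

d ≈ 11.0 mm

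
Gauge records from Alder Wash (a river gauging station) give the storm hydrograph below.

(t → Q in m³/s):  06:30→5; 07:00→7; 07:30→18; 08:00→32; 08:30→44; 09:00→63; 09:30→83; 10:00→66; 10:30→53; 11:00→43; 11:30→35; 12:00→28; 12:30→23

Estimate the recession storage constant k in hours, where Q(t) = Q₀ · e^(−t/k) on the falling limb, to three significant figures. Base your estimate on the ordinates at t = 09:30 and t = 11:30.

On the falling limb, Q drops from 83 to 35 m³/s between t = 09:30 and t = 11:30 (Δt = 2 h).
k = −Δt / ln(Q₂/Q₁) = −2 / ln(35/83) = 2.32 h.

k ≈ 2.32 h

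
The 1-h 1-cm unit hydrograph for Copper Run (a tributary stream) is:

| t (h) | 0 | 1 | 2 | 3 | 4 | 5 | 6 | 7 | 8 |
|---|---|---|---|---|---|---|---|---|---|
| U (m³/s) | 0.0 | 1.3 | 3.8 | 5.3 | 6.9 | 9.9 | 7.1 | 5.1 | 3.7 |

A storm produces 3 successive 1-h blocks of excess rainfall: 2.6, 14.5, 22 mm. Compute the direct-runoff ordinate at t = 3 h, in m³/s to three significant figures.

By discrete convolution, Q_j = Σ (P_i / 10 mm) · U_{j−i}.
At t = 3 h (j=3): Q = (2.6/10)·5.3 + (14.5/10)·3.8 + (22/10)·1.3 = 9.75 m³/s.

Q ≈ 9.75 m³/s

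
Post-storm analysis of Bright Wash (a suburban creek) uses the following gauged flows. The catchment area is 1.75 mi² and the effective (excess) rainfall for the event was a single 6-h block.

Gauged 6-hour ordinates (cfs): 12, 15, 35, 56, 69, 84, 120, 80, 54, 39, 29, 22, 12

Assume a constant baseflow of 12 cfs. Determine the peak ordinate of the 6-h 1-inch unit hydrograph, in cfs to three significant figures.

U_p ≈ 43.2 cfs

Direct runoff: 0.0, 3.0, 23.0, 44.0, 57.0, 72.0, 108.0, 68.0, 42.0, 27.0, 17.0, 10.0, 0.0 cfs; ΣQ_DR = 471.0 cfs, peak = 108.0 cfs.
Runoff depth d = ΣQ_DR·Δt / A = 471.0 × 21600 / (1.75 mi²) = 2.502 in.
The 1-inch UH is the DRH scaled by (1 in)/d, so U_p = 108.0 × 1/2.502 = 43.2 cfs.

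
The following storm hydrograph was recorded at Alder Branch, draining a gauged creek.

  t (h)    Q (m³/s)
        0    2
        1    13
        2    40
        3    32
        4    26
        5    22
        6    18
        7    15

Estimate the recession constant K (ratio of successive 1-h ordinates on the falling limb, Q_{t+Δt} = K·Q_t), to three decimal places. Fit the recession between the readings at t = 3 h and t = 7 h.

K ≈ 0.827

Using the recession-limb readings at t = 3 h and t = 7 h: Q falls from 32 to 15 m³/s over 4 intervals.
K = (Q₂/Q₁)^(1/4) = (15/32)^(1/4) = 0.827.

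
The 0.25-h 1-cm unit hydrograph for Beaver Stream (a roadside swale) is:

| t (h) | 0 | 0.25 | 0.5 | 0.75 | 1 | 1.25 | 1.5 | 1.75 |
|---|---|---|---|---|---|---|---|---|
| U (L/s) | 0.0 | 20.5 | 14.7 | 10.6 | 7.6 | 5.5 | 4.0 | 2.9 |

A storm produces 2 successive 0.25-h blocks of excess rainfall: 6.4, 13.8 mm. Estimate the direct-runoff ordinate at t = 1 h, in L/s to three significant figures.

By discrete convolution, Q_j = Σ (P_i / 10 mm) · U_{j−i}.
At t = 1 h (j=4): Q = (6.4/10)·7.6 + (13.8/10)·10.6 = 19.5 L/s.

Q ≈ 19.5 L/s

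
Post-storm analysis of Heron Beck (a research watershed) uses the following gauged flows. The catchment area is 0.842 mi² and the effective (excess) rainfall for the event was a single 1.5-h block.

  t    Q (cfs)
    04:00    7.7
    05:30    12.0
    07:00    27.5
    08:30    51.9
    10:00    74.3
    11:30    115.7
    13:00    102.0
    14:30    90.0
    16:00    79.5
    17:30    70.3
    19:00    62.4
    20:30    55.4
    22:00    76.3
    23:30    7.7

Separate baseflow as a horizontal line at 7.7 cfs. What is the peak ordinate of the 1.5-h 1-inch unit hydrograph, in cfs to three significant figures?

U_p ≈ 54.0 cfs

Direct runoff: 0.0, 4.3, 19.8, 44.2, 66.6, 108.0, 94.3, 82.3, 71.8, 62.6, 54.7, 47.7, 68.6, 0.0 cfs; ΣQ_DR = 724.9 cfs, peak = 108.0 cfs.
Runoff depth d = ΣQ_DR·Δt / A = 724.9 × 5400 / (0.842 mi²) = 2.001 in.
The 1-inch UH is the DRH scaled by (1 in)/d, so U_p = 108.0 × 1/2.001 = 54.0 cfs.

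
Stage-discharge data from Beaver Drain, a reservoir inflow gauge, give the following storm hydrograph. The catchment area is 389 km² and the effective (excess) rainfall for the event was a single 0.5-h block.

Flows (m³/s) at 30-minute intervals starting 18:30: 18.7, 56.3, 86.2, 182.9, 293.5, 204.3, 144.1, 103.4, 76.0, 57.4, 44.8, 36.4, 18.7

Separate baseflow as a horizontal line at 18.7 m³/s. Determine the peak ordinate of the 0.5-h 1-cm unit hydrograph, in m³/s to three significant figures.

Direct runoff: 0.0, 37.6, 67.5, 164.2, 274.8, 185.6, 125.4, 84.7, 57.3, 38.7, 26.1, 17.7, 0.0 m³/s; ΣQ_DR = 1080 m³/s, peak = 274.8 m³/s.
Runoff depth d = ΣQ_DR·Δt / A = 1080 × 1800 / (389 km²) = 4.996 mm.
The 1-cm UH is the DRH scaled by (10 mm)/d, so U_p = 274.8 × 10/4.996 = 550 m³/s.

U_p ≈ 550 m³/s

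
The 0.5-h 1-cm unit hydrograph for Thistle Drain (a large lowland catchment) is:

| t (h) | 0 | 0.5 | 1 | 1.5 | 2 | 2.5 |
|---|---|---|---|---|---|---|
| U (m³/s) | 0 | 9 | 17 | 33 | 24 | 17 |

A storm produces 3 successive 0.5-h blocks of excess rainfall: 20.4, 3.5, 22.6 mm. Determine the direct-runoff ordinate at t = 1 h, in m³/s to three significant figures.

By discrete convolution, Q_j = Σ (P_i / 10 mm) · U_{j−i}.
At t = 1 h (j=2): Q = (20.4/10)·17 + (3.5/10)·9 + (22.6/10)·0 = 37.8 m³/s.

Q ≈ 37.8 m³/s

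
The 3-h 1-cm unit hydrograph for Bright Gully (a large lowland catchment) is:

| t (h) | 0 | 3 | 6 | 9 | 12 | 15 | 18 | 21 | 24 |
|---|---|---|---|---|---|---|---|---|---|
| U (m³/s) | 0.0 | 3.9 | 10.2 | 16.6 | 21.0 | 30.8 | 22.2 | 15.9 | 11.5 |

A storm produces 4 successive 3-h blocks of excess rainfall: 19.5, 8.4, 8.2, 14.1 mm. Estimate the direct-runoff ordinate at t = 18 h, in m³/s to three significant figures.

Q ≈ 110 m³/s

By discrete convolution, Q_j = Σ (P_i / 10 mm) · U_{j−i}.
At t = 18 h (j=6): Q = (19.5/10)·22.2 + (8.4/10)·30.8 + (8.2/10)·21.0 + (14.1/10)·16.6 = 110 m³/s.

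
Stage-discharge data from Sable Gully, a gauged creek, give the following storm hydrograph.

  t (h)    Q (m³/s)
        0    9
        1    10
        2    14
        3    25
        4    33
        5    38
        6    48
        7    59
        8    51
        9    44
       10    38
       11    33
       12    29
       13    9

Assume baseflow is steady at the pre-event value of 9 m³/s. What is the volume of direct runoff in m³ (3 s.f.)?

Direct-runoff ordinates (Q − Q_b): 0.0, 1.0, 5.0, 16.0, 24.0, 29.0, 39.0, 50.0, 42.0, 35.0, 29.0, 24.0, 20.0, 0.0 m³/s.
ΣQ_DR = 314.0 m³/s.
With Δt = 1 h = 3600 s, V = ΣQ_DR · Δt = 314.0 × 3600 = 1.13 × 10^6 m³.

V ≈ 1.13 × 10^6 m³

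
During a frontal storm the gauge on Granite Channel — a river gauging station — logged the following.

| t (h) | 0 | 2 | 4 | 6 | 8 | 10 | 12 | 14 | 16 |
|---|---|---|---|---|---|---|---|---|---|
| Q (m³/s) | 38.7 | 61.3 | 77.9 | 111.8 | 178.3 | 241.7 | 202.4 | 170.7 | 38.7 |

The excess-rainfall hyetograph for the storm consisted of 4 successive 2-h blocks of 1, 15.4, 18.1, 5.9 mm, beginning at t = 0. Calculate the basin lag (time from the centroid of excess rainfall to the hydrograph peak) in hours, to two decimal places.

Centroid of excess rainfall: t_c = Σ P_i·t̄_i / ΣP_i = 4.4307 h (block centres at 1, 3, 5, 7 h).
Hydrograph peak occurs at t = 10 h, so basin lag t_L = 10 − 4.4307 = 5.57 h.

t_L ≈ 5.57 h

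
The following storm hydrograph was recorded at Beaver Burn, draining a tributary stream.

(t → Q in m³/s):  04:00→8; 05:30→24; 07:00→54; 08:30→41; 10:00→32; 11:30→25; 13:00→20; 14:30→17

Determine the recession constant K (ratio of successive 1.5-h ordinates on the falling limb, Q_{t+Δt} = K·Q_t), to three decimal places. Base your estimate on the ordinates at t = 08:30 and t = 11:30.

Using the recession-limb readings at t = 08:30 and t = 11:30: Q falls from 41 to 25 m³/s over 2 intervals.
K = (Q₂/Q₁)^(1/2) = (25/41)^(1/2) = 0.781.

K ≈ 0.781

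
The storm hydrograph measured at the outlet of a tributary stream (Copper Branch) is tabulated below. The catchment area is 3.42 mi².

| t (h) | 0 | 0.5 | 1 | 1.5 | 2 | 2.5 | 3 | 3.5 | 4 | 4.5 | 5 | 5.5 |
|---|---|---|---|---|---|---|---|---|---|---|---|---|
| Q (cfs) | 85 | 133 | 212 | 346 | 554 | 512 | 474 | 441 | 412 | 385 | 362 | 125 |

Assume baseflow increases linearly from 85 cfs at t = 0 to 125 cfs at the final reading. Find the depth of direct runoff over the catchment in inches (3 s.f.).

Direct runoff: 0.00, 44.36, 119.73, 250.09, 454.45, 408.82, 367.18, 330.55, 297.91, 267.27, 240.64, 0.00 cfs; ΣQ_DR = 2781 cfs.
V = ΣQ_DR · Δt = 2781 × 1800 s = 5.006 × 10^6 ft³.
Over A = 3.42 mi², depth = V / A = 0.630 in.

d ≈ 0.630 in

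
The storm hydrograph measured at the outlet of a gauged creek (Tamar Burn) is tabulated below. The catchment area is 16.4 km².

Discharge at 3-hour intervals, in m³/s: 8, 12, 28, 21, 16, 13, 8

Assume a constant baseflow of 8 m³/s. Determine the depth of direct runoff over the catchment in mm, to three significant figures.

d ≈ 32.9 mm

Direct runoff: 0.0, 4.0, 20.0, 13.0, 8.0, 5.0, 0.0 m³/s; ΣQ_DR = 50.00 m³/s.
V = ΣQ_DR · Δt = 50.00 × 10800 s = 5.400 × 10^5 m³.
Over A = 16.4 km², depth = V / A = 32.9 mm.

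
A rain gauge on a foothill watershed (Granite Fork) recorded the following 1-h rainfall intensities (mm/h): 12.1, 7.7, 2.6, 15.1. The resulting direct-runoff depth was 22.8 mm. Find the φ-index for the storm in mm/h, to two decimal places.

φ ≈ 4.03 mm/h

Only the 3 blocks with intensity above φ contribute runoff: 12.1, 7.7, 15.1 mm/h.
Σ(I−φ)·Δt = d  ⇒  (12.1+7.7+15.1 − 3φ)·1 = 22.8
φ = (34.90 − 22.8/1) / 3 = 4.03 mm/h.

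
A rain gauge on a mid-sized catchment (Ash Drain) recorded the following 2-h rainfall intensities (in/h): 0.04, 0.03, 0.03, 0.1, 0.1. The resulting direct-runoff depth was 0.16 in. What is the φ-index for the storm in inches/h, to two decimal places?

Only the 2 blocks with intensity above φ contribute runoff: 0.1, 0.1 in/h.
Σ(I−φ)·Δt = d  ⇒  (0.1+0.1 − 2φ)·2 = 0.16
φ = (0.2000 − 0.16/2) / 2 = 0.06 in/h.

φ ≈ 0.06 in/h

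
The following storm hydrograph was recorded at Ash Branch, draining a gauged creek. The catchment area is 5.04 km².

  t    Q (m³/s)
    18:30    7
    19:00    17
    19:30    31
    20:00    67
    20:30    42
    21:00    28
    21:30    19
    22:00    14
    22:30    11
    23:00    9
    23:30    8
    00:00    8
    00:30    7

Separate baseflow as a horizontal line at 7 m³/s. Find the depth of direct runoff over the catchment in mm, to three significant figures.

Direct runoff: 0.0, 10.0, 24.0, 60.0, 35.0, 21.0, 12.0, 7.0, 4.0, 2.0, 1.0, 1.0, 0.0 m³/s; ΣQ_DR = 177.0 m³/s.
V = ΣQ_DR · Δt = 177.0 × 1800 s = 3.186 × 10^5 m³.
Over A = 5.04 km², depth = V / A = 63.2 mm.

d ≈ 63.2 mm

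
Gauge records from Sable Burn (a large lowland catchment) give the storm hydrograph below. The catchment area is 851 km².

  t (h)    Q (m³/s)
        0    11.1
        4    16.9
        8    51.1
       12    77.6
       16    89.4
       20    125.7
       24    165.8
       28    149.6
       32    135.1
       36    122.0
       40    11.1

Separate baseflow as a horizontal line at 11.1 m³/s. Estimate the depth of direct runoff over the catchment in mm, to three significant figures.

d ≈ 14.1 mm

Direct runoff: 0.0, 5.8, 40.0, 66.5, 78.3, 114.6, 154.7, 138.5, 124.0, 110.9, 0.0 m³/s; ΣQ_DR = 833.3 m³/s.
V = ΣQ_DR · Δt = 833.3 × 14400 s = 1.200 × 10^7 m³.
Over A = 851 km², depth = V / A = 14.1 mm.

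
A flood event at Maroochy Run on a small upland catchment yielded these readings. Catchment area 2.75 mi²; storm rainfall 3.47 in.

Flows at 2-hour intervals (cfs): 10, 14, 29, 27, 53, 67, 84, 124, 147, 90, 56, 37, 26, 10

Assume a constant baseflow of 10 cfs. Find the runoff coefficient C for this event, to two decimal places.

C ≈ 0.21

ΣQ_DR = 634.0 cfs; V = ΣQ_DR·Δt = 4.565 × 10^6 ft³.
Runoff depth d = V / A = 0.7145 in.
C = d / P = 0.7145 / 3.47 = 0.21.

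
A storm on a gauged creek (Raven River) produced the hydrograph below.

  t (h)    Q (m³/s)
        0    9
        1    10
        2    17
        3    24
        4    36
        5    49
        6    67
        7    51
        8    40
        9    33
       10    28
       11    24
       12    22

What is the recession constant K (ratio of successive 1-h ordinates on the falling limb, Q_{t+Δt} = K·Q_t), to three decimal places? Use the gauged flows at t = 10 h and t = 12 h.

Using the recession-limb readings at t = 10 h and t = 12 h: Q falls from 28 to 22 m³/s over 2 intervals.
K = (Q₂/Q₁)^(1/2) = (22/28)^(1/2) = 0.886.

K ≈ 0.886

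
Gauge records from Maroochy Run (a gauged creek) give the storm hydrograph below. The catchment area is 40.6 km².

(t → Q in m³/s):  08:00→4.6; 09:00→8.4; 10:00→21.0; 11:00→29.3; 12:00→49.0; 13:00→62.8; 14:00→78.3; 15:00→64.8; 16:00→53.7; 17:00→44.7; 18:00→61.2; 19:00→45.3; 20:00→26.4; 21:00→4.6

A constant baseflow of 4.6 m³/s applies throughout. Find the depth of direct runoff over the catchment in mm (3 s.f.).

Direct runoff: 0.0, 3.8, 16.4, 24.7, 44.4, 58.2, 73.7, 60.2, 49.1, 40.1, 56.6, 40.7, 21.8, 0.0 m³/s; ΣQ_DR = 489.7 m³/s.
V = ΣQ_DR · Δt = 489.7 × 3600 s = 1.763 × 10^6 m³.
Over A = 40.6 km², depth = V / A = 43.4 mm.

d ≈ 43.4 mm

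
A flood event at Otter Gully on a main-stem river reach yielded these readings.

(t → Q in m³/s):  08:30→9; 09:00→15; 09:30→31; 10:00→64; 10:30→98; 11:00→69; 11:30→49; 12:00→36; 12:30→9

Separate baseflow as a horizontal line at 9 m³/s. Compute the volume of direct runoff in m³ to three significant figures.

Direct-runoff ordinates (Q − Q_b): 0.0, 6.0, 22.0, 55.0, 89.0, 60.0, 40.0, 27.0, 0.0 m³/s.
ΣQ_DR = 299.0 m³/s.
With Δt = 0.5 h = 1800 s, V = ΣQ_DR · Δt = 299.0 × 1800 = 5.38 × 10^5 m³.

V ≈ 5.38 × 10^5 m³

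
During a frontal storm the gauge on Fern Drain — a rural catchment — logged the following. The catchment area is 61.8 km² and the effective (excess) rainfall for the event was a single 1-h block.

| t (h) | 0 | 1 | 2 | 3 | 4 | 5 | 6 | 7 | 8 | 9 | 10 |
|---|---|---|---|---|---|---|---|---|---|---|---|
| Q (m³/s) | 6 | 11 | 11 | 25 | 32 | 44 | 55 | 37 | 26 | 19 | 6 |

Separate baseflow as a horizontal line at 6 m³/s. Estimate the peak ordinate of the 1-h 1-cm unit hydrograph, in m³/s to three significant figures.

U_p ≈ 40.8 m³/s

Direct runoff: 0.0, 5.0, 5.0, 19.0, 26.0, 38.0, 49.0, 31.0, 20.0, 13.0, 0.0 m³/s; ΣQ_DR = 206.0 m³/s, peak = 49.0 m³/s.
Runoff depth d = ΣQ_DR·Δt / A = 206.0 × 3600 / (61.8 km²) = 12.00 mm.
The 1-cm UH is the DRH scaled by (10 mm)/d, so U_p = 49.0 × 10/12.00 = 40.8 m³/s.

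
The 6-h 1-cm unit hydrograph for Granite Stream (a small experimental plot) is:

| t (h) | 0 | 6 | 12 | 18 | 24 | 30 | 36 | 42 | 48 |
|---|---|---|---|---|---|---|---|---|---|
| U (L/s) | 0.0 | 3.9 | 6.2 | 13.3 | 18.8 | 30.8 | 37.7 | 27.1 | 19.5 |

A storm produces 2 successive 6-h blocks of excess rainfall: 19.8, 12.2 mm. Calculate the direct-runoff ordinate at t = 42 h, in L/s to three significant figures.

By discrete convolution, Q_j = Σ (P_i / 10 mm) · U_{j−i}.
At t = 42 h (j=7): Q = (19.8/10)·27.1 + (12.2/10)·37.7 = 99.7 L/s.

Q ≈ 99.7 L/s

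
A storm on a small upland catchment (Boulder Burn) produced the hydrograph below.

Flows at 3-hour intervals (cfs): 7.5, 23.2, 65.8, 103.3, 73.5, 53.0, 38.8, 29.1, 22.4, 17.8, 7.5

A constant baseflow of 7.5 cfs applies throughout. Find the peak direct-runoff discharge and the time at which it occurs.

Q_p = 95.8 cfs at t = 9 h

Subtracting baseflow gives direct-runoff ordinates: 0.0, 15.7, 58.3, 95.8, 66.0, 45.5, 31.3, 21.6, 14.9, 10.3, 0.0 cfs.
The maximum is 95.8 cfs, occurring at the reading for t = 9 h.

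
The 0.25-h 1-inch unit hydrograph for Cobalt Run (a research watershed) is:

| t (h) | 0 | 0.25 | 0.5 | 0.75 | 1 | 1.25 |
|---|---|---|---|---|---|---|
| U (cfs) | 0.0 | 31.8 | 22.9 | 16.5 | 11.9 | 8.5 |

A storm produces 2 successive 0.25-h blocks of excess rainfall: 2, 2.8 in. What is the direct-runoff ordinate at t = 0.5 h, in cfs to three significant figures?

Q ≈ 135 cfs

By discrete convolution, Q_j = Σ (P_i / 1 in) · U_{j−i}.
At t = 0.5 h (j=2): Q = (2/1)·22.9 + (2.8/1)·31.8 = 135 cfs.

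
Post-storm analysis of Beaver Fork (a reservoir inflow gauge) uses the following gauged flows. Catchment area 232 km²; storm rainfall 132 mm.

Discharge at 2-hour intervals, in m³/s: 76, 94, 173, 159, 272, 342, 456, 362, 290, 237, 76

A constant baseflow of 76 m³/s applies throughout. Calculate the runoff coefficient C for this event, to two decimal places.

ΣQ_DR = 1701 m³/s; V = ΣQ_DR·Δt = 1.225 × 10^7 m³.
Runoff depth d = V / A = 52.79 mm.
C = d / P = 52.79 / 132 = 0.40.

C ≈ 0.40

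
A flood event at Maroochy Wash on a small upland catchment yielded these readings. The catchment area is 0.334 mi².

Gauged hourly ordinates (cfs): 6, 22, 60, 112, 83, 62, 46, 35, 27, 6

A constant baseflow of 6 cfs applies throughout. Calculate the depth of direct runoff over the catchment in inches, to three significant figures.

Direct runoff: 0.0, 16.0, 54.0, 106.0, 77.0, 56.0, 40.0, 29.0, 21.0, 0.0 cfs; ΣQ_DR = 399.0 cfs.
V = ΣQ_DR · Δt = 399.0 × 3600 s = 1.436 × 10^6 ft³.
Over A = 0.334 mi², depth = V / A = 1.85 in.

d ≈ 1.85 in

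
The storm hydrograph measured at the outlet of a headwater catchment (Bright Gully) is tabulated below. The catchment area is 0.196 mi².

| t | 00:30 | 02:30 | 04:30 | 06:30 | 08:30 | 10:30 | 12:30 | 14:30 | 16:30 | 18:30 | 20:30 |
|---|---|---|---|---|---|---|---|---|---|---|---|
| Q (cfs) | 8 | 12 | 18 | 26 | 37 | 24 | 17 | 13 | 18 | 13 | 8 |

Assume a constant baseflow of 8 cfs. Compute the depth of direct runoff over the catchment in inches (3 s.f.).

d ≈ 1.68 in

Direct runoff: 0.0, 4.0, 10.0, 18.0, 29.0, 16.0, 9.0, 5.0, 10.0, 5.0, 0.0 cfs; ΣQ_DR = 106.0 cfs.
V = ΣQ_DR · Δt = 106.0 × 7200 s = 7.632 × 10^5 ft³.
Over A = 0.196 mi², depth = V / A = 1.68 in.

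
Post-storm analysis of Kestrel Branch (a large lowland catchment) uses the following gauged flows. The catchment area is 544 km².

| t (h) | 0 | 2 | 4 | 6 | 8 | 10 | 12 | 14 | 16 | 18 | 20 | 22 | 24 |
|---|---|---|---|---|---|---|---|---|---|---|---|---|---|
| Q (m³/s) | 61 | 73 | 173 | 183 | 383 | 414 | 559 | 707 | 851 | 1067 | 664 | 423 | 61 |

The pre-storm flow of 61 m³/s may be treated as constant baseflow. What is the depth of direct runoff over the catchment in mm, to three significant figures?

Direct runoff: 0.0, 12.0, 112.0, 122.0, 322.0, 353.0, 498.0, 646.0, 790.0, 1006.0, 603.0, 362.0, 0.0 m³/s; ΣQ_DR = 4826 m³/s.
V = ΣQ_DR · Δt = 4826 × 7200 s = 3.475 × 10^7 m³.
Over A = 544 km², depth = V / A = 63.9 mm.

d ≈ 63.9 mm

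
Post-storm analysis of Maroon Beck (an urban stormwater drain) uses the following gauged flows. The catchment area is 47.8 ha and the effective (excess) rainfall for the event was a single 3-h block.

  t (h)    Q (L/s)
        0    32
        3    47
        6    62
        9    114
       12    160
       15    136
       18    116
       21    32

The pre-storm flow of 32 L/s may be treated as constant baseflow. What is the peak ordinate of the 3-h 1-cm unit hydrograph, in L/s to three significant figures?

Direct runoff: 0.0, 15.0, 30.0, 82.0, 128.0, 104.0, 84.0, 0.0 L/s; ΣQ_DR = 443.0 L/s, peak = 128.0 L/s.
Runoff depth d = ΣQ_DR·Δt / A = 443.0 × 10800 / (47.8 ha) = 10.01 mm.
The 1-cm UH is the DRH scaled by (10 mm)/d, so U_p = 128.0 × 10/10.01 = 128 L/s.

U_p ≈ 128 L/s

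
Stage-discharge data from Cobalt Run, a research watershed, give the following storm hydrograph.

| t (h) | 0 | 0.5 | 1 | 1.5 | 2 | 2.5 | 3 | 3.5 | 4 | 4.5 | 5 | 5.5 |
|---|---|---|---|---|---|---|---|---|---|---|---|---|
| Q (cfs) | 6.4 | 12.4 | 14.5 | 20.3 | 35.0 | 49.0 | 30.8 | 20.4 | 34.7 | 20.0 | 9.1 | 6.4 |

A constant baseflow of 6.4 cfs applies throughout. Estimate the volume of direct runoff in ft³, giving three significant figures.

V ≈ 3.28 × 10^5 ft³

Direct-runoff ordinates (Q − Q_b): 0.0, 6.0, 8.1, 13.9, 28.6, 42.6, 24.4, 14.0, 28.3, 13.6, 2.7, 0.0 cfs.
ΣQ_DR = 182.2 cfs.
With Δt = 0.5 h = 1800 s, V = ΣQ_DR · Δt = 182.2 × 1800 = 3.28 × 10^5 ft³.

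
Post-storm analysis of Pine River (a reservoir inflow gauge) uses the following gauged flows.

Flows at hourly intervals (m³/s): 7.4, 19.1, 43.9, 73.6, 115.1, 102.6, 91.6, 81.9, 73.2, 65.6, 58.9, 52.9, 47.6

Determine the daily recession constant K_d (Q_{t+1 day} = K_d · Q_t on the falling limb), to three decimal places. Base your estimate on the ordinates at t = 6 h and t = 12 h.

K_d ≈ 0.073

Between t = 6 h and t = 12 h the flow falls from 91.6 to 47.6 m³/s over 6×1 h = 6 h.
Per-interval ratio K = (47.6/91.6)^(1/6) = 0.8966; K_d = K^(24/1) = 0.073.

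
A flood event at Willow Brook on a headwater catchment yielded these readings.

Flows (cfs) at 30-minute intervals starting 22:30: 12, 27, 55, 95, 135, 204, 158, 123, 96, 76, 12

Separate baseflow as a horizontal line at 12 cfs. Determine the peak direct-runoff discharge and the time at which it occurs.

Subtracting baseflow gives direct-runoff ordinates: 0.0, 15.0, 43.0, 83.0, 123.0, 192.0, 146.0, 111.0, 84.0, 64.0, 0.0 cfs.
The maximum is 192.0 cfs, occurring at the reading for t = 01:00.

Q_p = 192.0 cfs at t = 01:00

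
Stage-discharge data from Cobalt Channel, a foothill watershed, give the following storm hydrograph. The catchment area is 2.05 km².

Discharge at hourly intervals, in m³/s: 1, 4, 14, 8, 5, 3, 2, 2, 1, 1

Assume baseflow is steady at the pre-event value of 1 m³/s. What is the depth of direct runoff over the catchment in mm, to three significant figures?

d ≈ 54.4 mm

Direct runoff: 0.0, 3.0, 13.0, 7.0, 4.0, 2.0, 1.0, 1.0, 0.0, 0.0 m³/s; ΣQ_DR = 31.00 m³/s.
V = ΣQ_DR · Δt = 31.00 × 3600 s = 1.116 × 10^5 m³.
Over A = 2.05 km², depth = V / A = 54.4 mm.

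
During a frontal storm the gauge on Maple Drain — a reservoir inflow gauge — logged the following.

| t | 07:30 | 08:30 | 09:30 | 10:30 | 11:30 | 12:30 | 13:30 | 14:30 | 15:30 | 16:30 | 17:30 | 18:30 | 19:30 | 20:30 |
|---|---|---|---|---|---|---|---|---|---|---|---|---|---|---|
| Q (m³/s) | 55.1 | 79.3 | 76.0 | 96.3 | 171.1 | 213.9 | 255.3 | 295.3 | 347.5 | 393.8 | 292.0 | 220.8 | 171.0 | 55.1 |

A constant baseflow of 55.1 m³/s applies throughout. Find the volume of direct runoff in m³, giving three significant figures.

Direct-runoff ordinates (Q − Q_b): 0.0, 24.2, 20.9, 41.2, 116.0, 158.8, 200.2, 240.2, 292.4, 338.7, 236.9, 165.7, 115.9, 0.0 m³/s.
ΣQ_DR = 1951 m³/s.
With Δt = 1 h = 3600 s, V = ΣQ_DR · Δt = 1951 × 3600 = 7.02 × 10^6 m³.

V ≈ 7.02 × 10^6 m³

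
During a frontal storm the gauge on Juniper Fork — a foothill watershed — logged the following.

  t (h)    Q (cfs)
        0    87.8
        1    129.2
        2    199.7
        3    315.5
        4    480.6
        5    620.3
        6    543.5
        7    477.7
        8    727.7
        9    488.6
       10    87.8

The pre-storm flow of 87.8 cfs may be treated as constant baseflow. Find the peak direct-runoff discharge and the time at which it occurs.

Subtracting baseflow gives direct-runoff ordinates: 0.0, 41.4, 111.9, 227.7, 392.8, 532.5, 455.7, 389.9, 639.9, 400.8, 0.0 cfs.
The maximum is 639.9 cfs, occurring at the reading for t = 8 h.

Q_p = 639.9 cfs at t = 8 h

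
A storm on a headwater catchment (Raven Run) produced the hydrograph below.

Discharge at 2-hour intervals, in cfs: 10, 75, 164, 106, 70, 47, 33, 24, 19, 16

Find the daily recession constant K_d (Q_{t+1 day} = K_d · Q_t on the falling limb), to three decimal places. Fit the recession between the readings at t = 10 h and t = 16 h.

Between t = 10 h and t = 16 h the flow falls from 47 to 19 cfs over 3×2 h = 6 h.
Per-interval ratio K = (19/47)^(1/3) = 0.7394; K_d = K^(24/2) = 0.027.

K_d ≈ 0.027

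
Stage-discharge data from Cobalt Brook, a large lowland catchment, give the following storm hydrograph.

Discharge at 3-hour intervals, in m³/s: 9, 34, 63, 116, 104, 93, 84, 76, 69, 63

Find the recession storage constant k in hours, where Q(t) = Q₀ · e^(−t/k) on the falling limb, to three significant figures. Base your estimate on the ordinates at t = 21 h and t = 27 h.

k ≈ 32.0 h

On the falling limb, Q drops from 76 to 63 m³/s between t = 21 h and t = 27 h (Δt = 6 h).
k = −Δt / ln(Q₂/Q₁) = −6 / ln(63/76) = 32.0 h.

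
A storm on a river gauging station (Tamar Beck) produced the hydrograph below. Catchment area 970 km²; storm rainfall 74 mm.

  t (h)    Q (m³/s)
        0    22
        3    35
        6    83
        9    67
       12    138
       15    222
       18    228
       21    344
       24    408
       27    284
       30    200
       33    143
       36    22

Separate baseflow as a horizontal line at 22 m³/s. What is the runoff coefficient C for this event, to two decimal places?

ΣQ_DR = 1910 m³/s; V = ΣQ_DR·Δt = 2.063 × 10^7 m³.
Runoff depth d = V / A = 21.27 mm.
C = d / P = 21.27 / 74 = 0.29.

C ≈ 0.29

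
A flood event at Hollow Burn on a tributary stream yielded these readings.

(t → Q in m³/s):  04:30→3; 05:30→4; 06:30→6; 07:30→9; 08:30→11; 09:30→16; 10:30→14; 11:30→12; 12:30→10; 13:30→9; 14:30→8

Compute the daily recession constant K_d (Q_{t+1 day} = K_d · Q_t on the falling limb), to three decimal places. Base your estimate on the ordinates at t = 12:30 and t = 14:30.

Between t = 12:30 and t = 14:30 the flow falls from 10 to 8 m³/s over 2×1 h = 2 h.
Per-interval ratio K = (8/10)^(1/2) = 0.8944; K_d = K^(24/1) = 0.069.

K_d ≈ 0.069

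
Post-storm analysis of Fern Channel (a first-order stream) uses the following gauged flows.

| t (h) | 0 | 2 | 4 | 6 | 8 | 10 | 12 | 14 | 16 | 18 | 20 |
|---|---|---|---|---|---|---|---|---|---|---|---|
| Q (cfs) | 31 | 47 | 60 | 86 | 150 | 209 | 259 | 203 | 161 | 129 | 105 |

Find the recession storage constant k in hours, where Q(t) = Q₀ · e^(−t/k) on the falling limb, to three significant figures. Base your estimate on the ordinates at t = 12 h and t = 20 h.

On the falling limb, Q drops from 259 to 105 cfs between t = 12 h and t = 20 h (Δt = 8 h).
k = −Δt / ln(Q₂/Q₁) = −8 / ln(105/259) = 8.86 h.

k ≈ 8.86 h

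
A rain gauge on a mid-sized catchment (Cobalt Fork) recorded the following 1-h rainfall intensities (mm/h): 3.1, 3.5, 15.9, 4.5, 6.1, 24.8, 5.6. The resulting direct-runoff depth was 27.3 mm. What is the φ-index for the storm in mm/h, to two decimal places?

φ ≈ 6.70 mm/h

Only the 2 blocks with intensity above φ contribute runoff: 15.9, 24.8 mm/h.
Σ(I−φ)·Δt = d  ⇒  (15.9+24.8 − 2φ)·1 = 27.3
φ = (40.70 − 27.3/1) / 2 = 6.70 mm/h.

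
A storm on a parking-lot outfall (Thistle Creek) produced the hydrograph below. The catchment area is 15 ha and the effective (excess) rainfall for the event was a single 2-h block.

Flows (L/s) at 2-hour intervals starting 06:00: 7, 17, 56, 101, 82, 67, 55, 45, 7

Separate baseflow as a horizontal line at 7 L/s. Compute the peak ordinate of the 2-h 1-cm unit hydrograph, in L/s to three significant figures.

Direct runoff: 0.0, 10.0, 49.0, 94.0, 75.0, 60.0, 48.0, 38.0, 0.0 L/s; ΣQ_DR = 374.0 L/s, peak = 94.0 L/s.
Runoff depth d = ΣQ_DR·Δt / A = 374.0 × 7200 / (15 ha) = 17.95 mm.
The 1-cm UH is the DRH scaled by (10 mm)/d, so U_p = 94.0 × 10/17.95 = 52.4 L/s.

U_p ≈ 52.4 L/s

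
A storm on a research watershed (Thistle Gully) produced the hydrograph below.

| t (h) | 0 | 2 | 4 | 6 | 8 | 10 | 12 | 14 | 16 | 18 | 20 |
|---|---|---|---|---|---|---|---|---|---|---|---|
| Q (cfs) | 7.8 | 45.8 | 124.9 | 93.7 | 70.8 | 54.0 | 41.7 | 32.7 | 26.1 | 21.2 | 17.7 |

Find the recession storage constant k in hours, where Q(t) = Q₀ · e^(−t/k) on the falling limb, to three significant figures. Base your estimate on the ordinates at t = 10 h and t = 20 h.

On the falling limb, Q drops from 54.0 to 17.7 cfs between t = 10 h and t = 20 h (Δt = 10 h).
k = −Δt / ln(Q₂/Q₁) = −10 / ln(17.7/54.0) = 8.97 h.

k ≈ 8.97 h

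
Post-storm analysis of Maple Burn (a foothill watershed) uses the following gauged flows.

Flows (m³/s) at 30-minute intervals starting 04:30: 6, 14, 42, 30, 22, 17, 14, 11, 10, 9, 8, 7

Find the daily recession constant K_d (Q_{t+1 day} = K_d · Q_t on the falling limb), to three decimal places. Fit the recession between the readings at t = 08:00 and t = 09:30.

K_d ≈ 0.006

Between t = 08:00 and t = 09:30 the flow falls from 11 to 8 m³/s over 3×0.5 h = 1.5 h.
Per-interval ratio K = (8/11)^(1/3) = 0.8993; K_d = K^(24/0.5) = 0.006.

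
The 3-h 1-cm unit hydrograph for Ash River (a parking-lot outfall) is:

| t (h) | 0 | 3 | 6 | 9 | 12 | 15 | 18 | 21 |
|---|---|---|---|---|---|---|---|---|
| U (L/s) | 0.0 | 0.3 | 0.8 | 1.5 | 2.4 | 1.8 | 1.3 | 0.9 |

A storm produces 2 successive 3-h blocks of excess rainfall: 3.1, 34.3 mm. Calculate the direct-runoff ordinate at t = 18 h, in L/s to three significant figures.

By discrete convolution, Q_j = Σ (P_i / 10 mm) · U_{j−i}.
At t = 18 h (j=6): Q = (3.1/10)·1.3 + (34.3/10)·1.8 = 6.58 L/s.

Q ≈ 6.58 L/s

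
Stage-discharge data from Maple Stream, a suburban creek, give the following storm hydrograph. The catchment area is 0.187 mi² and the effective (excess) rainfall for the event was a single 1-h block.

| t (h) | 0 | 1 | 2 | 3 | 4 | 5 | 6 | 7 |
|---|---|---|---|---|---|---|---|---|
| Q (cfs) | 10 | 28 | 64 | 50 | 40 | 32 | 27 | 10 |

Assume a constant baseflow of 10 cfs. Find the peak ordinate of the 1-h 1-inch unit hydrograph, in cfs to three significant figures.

Direct runoff: 0.0, 18.0, 54.0, 40.0, 30.0, 22.0, 17.0, 0.0 cfs; ΣQ_DR = 181.0 cfs, peak = 54.0 cfs.
Runoff depth d = ΣQ_DR·Δt / A = 181.0 × 3600 / (0.187 mi²) = 1.500 in.
The 1-inch UH is the DRH scaled by (1 in)/d, so U_p = 54.0 × 1/1.500 = 36.0 cfs.

U_p ≈ 36.0 cfs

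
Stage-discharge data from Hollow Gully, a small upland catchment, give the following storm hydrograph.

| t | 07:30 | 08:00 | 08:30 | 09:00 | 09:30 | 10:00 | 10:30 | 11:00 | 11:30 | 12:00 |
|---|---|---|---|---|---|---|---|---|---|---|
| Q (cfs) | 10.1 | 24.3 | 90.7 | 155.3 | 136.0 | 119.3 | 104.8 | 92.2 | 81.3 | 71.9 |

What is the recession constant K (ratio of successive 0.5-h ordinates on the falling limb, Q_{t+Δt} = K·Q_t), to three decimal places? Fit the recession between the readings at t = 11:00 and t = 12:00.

Using the recession-limb readings at t = 11:00 and t = 12:00: Q falls from 92.2 to 71.9 cfs over 2 intervals.
K = (Q₂/Q₁)^(1/2) = (71.9/92.2)^(1/2) = 0.883.

K ≈ 0.883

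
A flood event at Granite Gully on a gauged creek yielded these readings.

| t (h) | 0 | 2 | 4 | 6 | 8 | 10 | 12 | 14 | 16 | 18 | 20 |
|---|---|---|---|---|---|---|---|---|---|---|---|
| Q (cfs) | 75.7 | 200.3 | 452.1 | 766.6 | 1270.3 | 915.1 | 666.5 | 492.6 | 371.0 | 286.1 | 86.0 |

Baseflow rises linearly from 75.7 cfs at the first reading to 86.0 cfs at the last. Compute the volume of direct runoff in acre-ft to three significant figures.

Direct-runoff ordinates (Q − Q_b): 0.00, 123.57, 374.34, 687.81, 1190.48, 834.25, 584.62, 409.69, 287.06, 201.13, 0.00 cfs.
ΣQ_DR = 4693 cfs.
With Δt = 2 h = 7200 s, V = ΣQ_DR · Δt = 4693 × 7200 = 3.38 × 10^7 ft³ = 776 acre-ft.

V ≈ 776 acre-ft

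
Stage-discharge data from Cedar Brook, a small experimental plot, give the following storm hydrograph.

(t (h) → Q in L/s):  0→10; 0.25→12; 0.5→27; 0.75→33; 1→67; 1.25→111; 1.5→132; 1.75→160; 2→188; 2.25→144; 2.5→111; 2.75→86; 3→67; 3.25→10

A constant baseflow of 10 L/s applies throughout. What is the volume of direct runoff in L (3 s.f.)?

Direct-runoff ordinates (Q − Q_b): 0.0, 2.0, 17.0, 23.0, 57.0, 101.0, 122.0, 150.0, 178.0, 134.0, 101.0, 76.0, 57.0, 0.0 L/s.
ΣQ_DR = 1018 L/s.
With Δt = 0.25 h = 900 s, V = ΣQ_DR · Δt = 1018 × 900 = 9.16 × 10^5 L.

V ≈ 9.16 × 10^5 L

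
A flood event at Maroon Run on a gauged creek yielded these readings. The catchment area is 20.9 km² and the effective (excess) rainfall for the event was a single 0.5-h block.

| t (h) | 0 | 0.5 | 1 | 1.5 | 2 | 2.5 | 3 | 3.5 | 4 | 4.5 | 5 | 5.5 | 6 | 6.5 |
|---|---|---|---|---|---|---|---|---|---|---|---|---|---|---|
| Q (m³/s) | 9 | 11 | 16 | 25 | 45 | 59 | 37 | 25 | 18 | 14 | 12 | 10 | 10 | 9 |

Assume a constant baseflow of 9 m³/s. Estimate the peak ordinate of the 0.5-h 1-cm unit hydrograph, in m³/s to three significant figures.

U_p ≈ 33.4 m³/s

Direct runoff: 0.0, 2.0, 7.0, 16.0, 36.0, 50.0, 28.0, 16.0, 9.0, 5.0, 3.0, 1.0, 1.0, 0.0 m³/s; ΣQ_DR = 174.0 m³/s, peak = 50.0 m³/s.
Runoff depth d = ΣQ_DR·Δt / A = 174.0 × 1800 / (20.9 km²) = 14.99 mm.
The 1-cm UH is the DRH scaled by (10 mm)/d, so U_p = 50.0 × 10/14.99 = 33.4 m³/s.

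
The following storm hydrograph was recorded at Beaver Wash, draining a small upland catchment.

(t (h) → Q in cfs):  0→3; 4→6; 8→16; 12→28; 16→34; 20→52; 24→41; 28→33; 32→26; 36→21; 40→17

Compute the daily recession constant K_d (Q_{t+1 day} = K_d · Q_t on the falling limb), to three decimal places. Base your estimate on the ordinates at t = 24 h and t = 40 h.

K_d ≈ 0.267

Between t = 24 h and t = 40 h the flow falls from 41 to 17 cfs over 4×4 h = 16 h.
Per-interval ratio K = (17/41)^(1/4) = 0.8024; K_d = K^(24/4) = 0.267.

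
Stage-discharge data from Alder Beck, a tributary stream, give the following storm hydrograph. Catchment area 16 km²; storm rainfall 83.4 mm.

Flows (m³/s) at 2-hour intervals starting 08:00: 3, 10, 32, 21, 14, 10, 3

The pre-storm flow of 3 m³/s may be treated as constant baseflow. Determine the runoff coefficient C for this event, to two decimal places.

C ≈ 0.39

ΣQ_DR = 72.00 m³/s; V = ΣQ_DR·Δt = 5.184 × 10^5 m³.
Runoff depth d = V / A = 32.40 mm.
C = d / P = 32.40 / 83.4 = 0.39.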